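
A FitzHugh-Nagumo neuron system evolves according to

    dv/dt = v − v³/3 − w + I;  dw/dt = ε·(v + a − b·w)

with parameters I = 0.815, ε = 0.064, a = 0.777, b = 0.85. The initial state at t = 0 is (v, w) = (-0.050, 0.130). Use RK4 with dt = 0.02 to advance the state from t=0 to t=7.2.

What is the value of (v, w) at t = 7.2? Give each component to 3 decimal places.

(v, w) = (1.669, 0.992)

t=0.000: state=(-0.050, 0.130)
step 1 (dt=0.02): k1=(0.635, 0.039), k2=(0.641, 0.040), k3=(0.641, 0.040), k4=(0.647, 0.040); state += dt/6·(k1+2k2+2k3+k4)
t=0.020: state=(-0.037, 0.131)
t=0.040: state=(-0.024, 0.132)
t=0.060: state=(-0.011, 0.132)
continuing one RK4 step at a time; state shown every 25 steps (Δt=0.5):
t=0.500: state=(0.354, 0.155)
t=1.000: state=(0.939, 0.196)
t=1.500: state=(1.518, 0.254)
t=2.000: state=(1.814, 0.326)
t=2.500: state=(1.892, 0.400)
t=3.000: state=(1.893, 0.474)
t=3.500: state=(1.873, 0.545)
t=4.000: state=(1.848, 0.614)
t=4.500: state=(1.820, 0.680)
t=5.000: state=(1.793, 0.743)
t=5.500: state=(1.765, 0.804)
t=6.000: state=(1.737, 0.862)
t=6.500: state=(1.708, 0.918)
t=7.000: state=(1.680, 0.971)
t=7.200: state=(1.669, 0.992)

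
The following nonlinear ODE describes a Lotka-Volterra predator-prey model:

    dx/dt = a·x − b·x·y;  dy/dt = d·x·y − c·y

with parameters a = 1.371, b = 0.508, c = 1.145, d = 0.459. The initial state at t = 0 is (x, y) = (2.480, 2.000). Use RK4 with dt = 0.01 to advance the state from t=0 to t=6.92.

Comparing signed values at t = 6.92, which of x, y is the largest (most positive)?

t=0.000: state=(2.480, 2.000)
step 1 (dt=0.01): k1=(0.880, -0.013), k2=(0.882, -0.009), k3=(0.882, -0.009), k4=(0.884, -0.005); state += dt/6·(k1+2k2+2k3+k4)
t=0.010: state=(2.489, 2.000)
t=0.020: state=(2.498, 2.000)
t=0.030: state=(2.507, 2.000)
continuing one RK4 step at a time; state shown every 25 steps (Δt=0.25):
t=0.250: state=(2.708, 2.023)
t=0.500: state=(2.938, 2.101)
t=0.750: state=(3.144, 2.237)
t=1.000: state=(3.295, 2.433)
t=1.250: state=(3.357, 2.679)
t=1.500: state=(3.307, 2.953)
t=1.750: state=(3.148, 3.215)
t=2.000: state=(2.908, 3.420)
t=2.250: state=(2.632, 3.530)
t=2.500: state=(2.365, 3.531)
t=2.750: state=(2.140, 3.433)
t=3.000: state=(1.969, 3.262)
t=3.250: state=(1.858, 3.050)
t=3.500: state=(1.802, 2.824)
t=3.750: state=(1.799, 2.607)
t=4.000: state=(1.843, 2.412)
t=4.250: state=(1.932, 2.249)
t=4.500: state=(2.063, 2.123)
t=4.750: state=(2.232, 2.040)
t=5.000: state=(2.434, 2.002)
t=5.250: state=(2.659, 2.014)
t=5.500: state=(2.891, 2.079)
t=5.750: state=(3.105, 2.204)
t=6.000: state=(3.270, 2.387)
t=6.250: state=(3.352, 2.624)
t=6.500: state=(3.327, 2.895)
t=6.750: state=(3.190, 3.163)
t=6.920: state=(3.043, 3.321)
compare at T: x=3.043, y=3.321

largest component: y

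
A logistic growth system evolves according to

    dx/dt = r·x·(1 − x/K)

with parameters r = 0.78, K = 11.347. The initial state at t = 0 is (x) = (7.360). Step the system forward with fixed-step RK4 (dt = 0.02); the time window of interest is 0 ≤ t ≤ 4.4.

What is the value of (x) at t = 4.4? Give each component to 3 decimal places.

(x) = (11.152)

t=0.000: state=(7.360)
step 1 (dt=0.02): k1=(2.017), k2=(2.012), k3=(2.012), k4=(2.008); state += dt/6·(k1+2k2+2k3+k4)
t=0.020: state=(7.400)
t=0.040: state=(7.440)
t=0.060: state=(7.480)
continuing one RK4 step at a time; state shown every 10 steps (Δt=0.2):
t=0.200: state=(7.754)
t=0.400: state=(8.125)
t=0.600: state=(8.473)
t=0.800: state=(8.794)
t=1.000: state=(9.090)
t=1.200: state=(9.359)
t=1.400: state=(9.602)
t=1.600: state=(9.820)
t=1.800: state=(10.015)
t=2.000: state=(10.187)
t=2.200: state=(10.340)
t=2.400: state=(10.474)
t=2.600: state=(10.592)
t=2.800: state=(10.695)
t=3.000: state=(10.784)
t=3.200: state=(10.862)
t=3.400: state=(10.930)
t=3.600: state=(10.988)
t=3.800: state=(11.038)
t=4.000: state=(11.082)
t=4.200: state=(11.119)
t=4.400: state=(11.152)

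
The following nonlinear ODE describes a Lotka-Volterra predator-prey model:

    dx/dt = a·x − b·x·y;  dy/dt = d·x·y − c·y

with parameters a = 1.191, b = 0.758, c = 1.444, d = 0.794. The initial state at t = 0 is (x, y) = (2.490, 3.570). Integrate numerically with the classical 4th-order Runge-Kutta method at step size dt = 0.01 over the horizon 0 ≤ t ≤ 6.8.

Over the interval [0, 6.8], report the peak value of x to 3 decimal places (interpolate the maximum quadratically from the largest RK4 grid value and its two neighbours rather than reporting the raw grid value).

t=0.000: state=(2.490, 3.570)
step 1 (dt=0.01): k1=(-3.772, 1.903), k2=(-3.762, 1.854), k3=(-3.761, 1.855), k4=(-3.750, 1.806); state += dt/6·(k1+2k2+2k3+k4)
t=0.010: state=(2.452, 3.589)
t=0.020: state=(2.415, 3.606)
t=0.030: state=(2.378, 3.623)
continuing one RK4 step at a time; state shown every 25 steps (Δt=0.25):
t=0.250: state=(1.662, 3.740)
t=0.500: state=(1.129, 3.423)
t=0.750: state=(0.835, 2.890)
t=1.000: state=(0.686, 2.338)
t=1.250: state=(0.622, 1.853)
t=1.500: state=(0.613, 1.459)
t=1.750: state=(0.645, 1.151)
t=2.000: state=(0.715, 0.918)
t=2.250: state=(0.823, 0.745)
t=2.500: state=(0.975, 0.620)
t=2.750: state=(1.178, 0.535)
t=3.000: state=(1.441, 0.483)
t=3.250: state=(1.775, 0.462)
t=3.500: state=(2.189, 0.477)
t=3.750: state=(2.680, 0.538)
t=4.000: state=(3.223, 0.674)
t=4.250: state=(3.736, 0.938)
t=4.500: state=(4.040, 1.423)
t=4.750: state=(3.878, 2.197)
t=5.000: state=(3.158, 3.102)
t=5.250: state=(2.217, 3.684)
t=5.500: state=(1.472, 3.685)
t=5.750: state=(1.021, 3.275)
t=6.000: state=(0.779, 2.722)
t=6.250: state=(0.659, 2.185)
t=6.500: state=(0.614, 1.726)
t=6.750: state=(0.618, 1.359)
t=6.800: state=(0.624, 1.296)
largest grid value and its neighbours: x(4.550)=4.05299, x(4.560)=4.05308, x(4.570)=4.05230
parabola through these three points peaks at t≈4.556 with x≈4.05315

max x = 4.053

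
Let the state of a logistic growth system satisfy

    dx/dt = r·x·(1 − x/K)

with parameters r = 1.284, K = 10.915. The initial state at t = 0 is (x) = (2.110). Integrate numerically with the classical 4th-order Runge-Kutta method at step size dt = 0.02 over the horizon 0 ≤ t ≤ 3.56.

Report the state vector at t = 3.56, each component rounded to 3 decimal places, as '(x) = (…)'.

(x) = (10.463)

t=0.000: state=(2.110)
step 1 (dt=0.02): k1=(2.186), k2=(2.203), k3=(2.203), k4=(2.220); state += dt/6·(k1+2k2+2k3+k4)
t=0.020: state=(2.154)
t=0.040: state=(2.199)
t=0.060: state=(2.244)
continuing one RK4 step at a time; state shown every 10 steps (Δt=0.2):
t=0.200: state=(2.582)
t=0.400: state=(3.121)
t=0.600: state=(3.724)
t=0.800: state=(4.377)
t=1.000: state=(5.064)
t=1.200: state=(5.763)
t=1.400: state=(6.453)
t=1.600: state=(7.111)
t=1.800: state=(7.721)
t=2.000: state=(8.269)
t=2.200: state=(8.749)
t=2.400: state=(9.161)
t=2.600: state=(9.507)
t=2.800: state=(9.793)
t=3.000: state=(10.026)
t=3.200: state=(10.215)
t=3.400: state=(10.365)
t=3.560: state=(10.463)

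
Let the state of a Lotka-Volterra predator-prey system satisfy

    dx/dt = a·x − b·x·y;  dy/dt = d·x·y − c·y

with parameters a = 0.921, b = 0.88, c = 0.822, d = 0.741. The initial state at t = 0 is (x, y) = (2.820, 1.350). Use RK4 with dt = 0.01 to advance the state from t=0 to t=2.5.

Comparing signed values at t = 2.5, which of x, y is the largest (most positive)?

t=0.000: state=(2.820, 1.350)
step 1 (dt=0.01): k1=(-0.753, 1.711), k2=(-0.773, 1.718), k3=(-0.773, 1.718), k4=(-0.793, 1.725); state += dt/6·(k1+2k2+2k3+k4)
t=0.010: state=(2.812, 1.367)
t=0.020: state=(2.804, 1.385)
t=0.030: state=(2.796, 1.402)
continuing one RK4 step at a time; state shown every 10 steps (Δt=0.1):
t=0.100: state=(2.725, 1.527)
t=0.200: state=(2.591, 1.713)
t=0.300: state=(2.423, 1.901)
t=0.400: state=(2.229, 2.080)
t=0.500: state=(2.021, 2.243)
t=0.600: state=(1.807, 2.381)
t=0.700: state=(1.599, 2.488)
t=0.800: state=(1.404, 2.561)
t=0.900: state=(1.226, 2.600)
t=1.000: state=(1.069, 2.607)
t=1.100: state=(0.933, 2.586)
t=1.200: state=(0.816, 2.541)
t=1.300: state=(0.717, 2.477)
t=1.400: state=(0.635, 2.398)
t=1.500: state=(0.566, 2.309)
t=1.600: state=(0.508, 2.213)
t=1.700: state=(0.461, 2.113)
t=1.800: state=(0.421, 2.011)
t=1.900: state=(0.389, 1.909)
t=2.000: state=(0.362, 1.808)
t=2.100: state=(0.340, 1.709)
t=2.200: state=(0.322, 1.613)
t=2.300: state=(0.308, 1.521)
t=2.400: state=(0.296, 1.432)
t=2.500: state=(0.287, 1.348)
compare at T: x=0.287, y=1.348

largest component: y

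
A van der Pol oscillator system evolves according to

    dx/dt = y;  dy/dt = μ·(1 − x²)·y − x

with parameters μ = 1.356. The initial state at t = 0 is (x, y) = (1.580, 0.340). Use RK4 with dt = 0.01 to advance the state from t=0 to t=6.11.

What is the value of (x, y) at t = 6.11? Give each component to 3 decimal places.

(x, y) = (1.756, 1.641)

t=0.000: state=(1.580, 0.340)
step 1 (dt=0.01): k1=(0.340, -2.270), k2=(0.329, -2.251), k3=(0.329, -2.251), k4=(0.317, -2.232); state += dt/6·(k1+2k2+2k3+k4)
t=0.010: state=(1.583, 0.317)
t=0.020: state=(1.586, 0.295)
t=0.030: state=(1.589, 0.274)
continuing one RK4 step at a time; state shown every 20 steps (Δt=0.2):
t=0.200: state=(1.608, -0.038)
t=0.400: state=(1.574, -0.286)
t=0.600: state=(1.499, -0.455)
t=0.800: state=(1.394, -0.590)
t=1.000: state=(1.263, -0.720)
t=1.200: state=(1.104, -0.871)
t=1.400: state=(0.912, -1.068)
t=1.600: state=(0.672, -1.347)
t=1.800: state=(0.364, -1.754)
t=2.000: state=(-0.040, -2.315)
t=2.200: state=(-0.563, -2.885)
t=2.400: state=(-1.157, -2.898)
t=2.600: state=(-1.654, -1.942)
t=2.800: state=(-1.922, -0.783)
t=3.000: state=(-2.000, -0.085)
t=3.200: state=(-1.981, 0.236)
t=3.400: state=(-1.917, 0.384)
t=3.600: state=(-1.831, 0.467)
t=3.800: state=(-1.731, 0.530)
t=4.000: state=(-1.619, 0.590)
t=4.200: state=(-1.494, 0.661)
t=4.400: state=(-1.354, 0.749)
t=4.600: state=(-1.193, 0.868)
t=4.800: state=(-1.003, 1.035)
t=5.000: state=(-0.774, 1.278)
t=5.200: state=(-0.484, 1.639)
t=5.400: state=(-0.107, 2.160)
t=5.600: state=(0.387, 2.778)
t=5.800: state=(0.982, 3.047)
t=6.000: state=(1.537, 2.332)
t=6.110: state=(1.756, 1.641)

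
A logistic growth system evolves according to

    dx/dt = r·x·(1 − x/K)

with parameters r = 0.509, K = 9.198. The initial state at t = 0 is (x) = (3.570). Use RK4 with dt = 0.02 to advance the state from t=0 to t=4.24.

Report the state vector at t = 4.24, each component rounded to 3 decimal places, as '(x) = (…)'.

t=0.000: state=(3.570)
step 1 (dt=0.02): k1=(1.112), k2=(1.113), k3=(1.113), k4=(1.114); state += dt/6·(k1+2k2+2k3+k4)
t=0.020: state=(3.592)
t=0.040: state=(3.615)
t=0.060: state=(3.637)
continuing one RK4 step at a time; state shown every 10 steps (Δt=0.2):
t=0.200: state=(3.795)
t=0.400: state=(4.024)
t=0.600: state=(4.255)
t=0.800: state=(4.489)
t=1.000: state=(4.723)
t=1.200: state=(4.956)
t=1.400: state=(5.188)
t=1.600: state=(5.416)
t=1.800: state=(5.641)
t=2.000: state=(5.860)
t=2.200: state=(6.073)
t=2.400: state=(6.280)
t=2.600: state=(6.479)
t=2.800: state=(6.670)
t=3.000: state=(6.852)
t=3.200: state=(7.025)
t=3.400: state=(7.190)
t=3.600: state=(7.345)
t=3.800: state=(7.491)
t=4.000: state=(7.628)
t=4.200: state=(7.756)
t=4.240: state=(7.781)

(x) = (7.781)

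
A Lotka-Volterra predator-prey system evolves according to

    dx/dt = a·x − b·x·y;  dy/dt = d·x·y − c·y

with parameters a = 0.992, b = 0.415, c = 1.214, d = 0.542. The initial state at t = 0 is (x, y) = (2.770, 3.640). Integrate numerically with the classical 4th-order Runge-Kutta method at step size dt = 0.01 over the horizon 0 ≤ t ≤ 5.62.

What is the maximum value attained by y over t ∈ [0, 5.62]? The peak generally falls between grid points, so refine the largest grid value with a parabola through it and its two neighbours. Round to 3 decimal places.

t=0.000: state=(2.770, 3.640)
step 1 (dt=0.01): k1=(-1.437, 1.046), k2=(-1.439, 1.033), k3=(-1.439, 1.033), k4=(-1.441, 1.020); state += dt/6·(k1+2k2+2k3+k4)
t=0.010: state=(2.756, 3.650)
t=0.020: state=(2.741, 3.660)
t=0.030: state=(2.727, 3.670)
continuing one RK4 step at a time; state shown every 20 steps (Δt=0.2):
t=0.200: state=(2.479, 3.795)
t=0.400: state=(2.201, 3.836)
t=0.600: state=(1.956, 3.768)
t=0.800: state=(1.755, 3.613)
t=1.000: state=(1.600, 3.398)
t=1.200: state=(1.486, 3.149)
t=1.400: state=(1.411, 2.889)
t=1.600: state=(1.368, 2.634)
t=1.800: state=(1.354, 2.394)
t=2.000: state=(1.366, 2.176)
t=2.200: state=(1.402, 1.983)
t=2.400: state=(1.461, 1.816)
t=2.600: state=(1.541, 1.676)
t=2.800: state=(1.644, 1.562)
t=3.000: state=(1.767, 1.474)
t=3.200: state=(1.912, 1.411)
t=3.400: state=(2.078, 1.374)
t=3.600: state=(2.262, 1.363)
t=3.800: state=(2.462, 1.381)
t=4.000: state=(2.672, 1.431)
t=4.200: state=(2.884, 1.517)
t=4.400: state=(3.085, 1.645)
t=4.600: state=(3.260, 1.821)
t=4.800: state=(3.387, 2.048)
t=5.000: state=(3.445, 2.329)
t=5.200: state=(3.417, 2.652)
t=5.400: state=(3.297, 2.996)
t=5.600: state=(3.092, 3.324)
t=5.620: state=(3.068, 3.355)
largest grid value and its neighbours: y(0.360)=3.83666, y(0.370)=3.83682, y(0.380)=3.83670
parabola through these three points peaks at t≈0.371 with y≈3.83682

max y = 3.837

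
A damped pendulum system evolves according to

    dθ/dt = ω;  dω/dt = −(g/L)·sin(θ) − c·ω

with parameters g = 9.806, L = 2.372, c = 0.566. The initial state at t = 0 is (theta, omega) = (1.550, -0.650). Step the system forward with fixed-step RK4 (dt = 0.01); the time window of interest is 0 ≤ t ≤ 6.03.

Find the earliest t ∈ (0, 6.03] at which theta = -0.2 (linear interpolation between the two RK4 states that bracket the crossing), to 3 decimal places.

t = 0.946

t=0.000: state=(1.550, -0.650)
step 1 (dt=0.01): k1=(-0.650, -3.765), k2=(-0.669, -3.754), k3=(-0.669, -3.754), k4=(-0.688, -3.743); state += dt/6·(k1+2k2+2k3+k4)
t=0.010: state=(1.543, -0.688)
t=0.020: state=(1.536, -0.725)
t=0.030: state=(1.529, -0.762)
continuing one RK4 step at a time; state shown every 20 steps (Δt=0.2):
t=0.200: state=(1.348, -1.356)
t=0.400: state=(1.016, -1.933)
t=0.600: state=(0.590, -2.285)
t=0.800: state=(0.124, -2.308)
t=0.940: state=(-0.187, -2.112)
next step: t=0.950: state=(-0.208, -2.092) — theta has crossed -0.2
linear interpolation between t=0.940 (-0.18710) and t=0.950 (-0.20813) → t≈0.946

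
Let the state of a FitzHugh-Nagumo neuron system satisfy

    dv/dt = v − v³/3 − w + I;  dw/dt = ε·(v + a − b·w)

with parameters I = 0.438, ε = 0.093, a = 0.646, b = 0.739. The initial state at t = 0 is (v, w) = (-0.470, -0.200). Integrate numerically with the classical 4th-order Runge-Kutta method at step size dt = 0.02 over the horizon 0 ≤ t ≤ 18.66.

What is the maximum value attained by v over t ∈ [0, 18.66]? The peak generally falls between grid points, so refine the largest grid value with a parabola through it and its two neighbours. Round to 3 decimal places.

max v = 1.798

t=0.000: state=(-0.470, -0.200)
step 1 (dt=0.02): k1=(0.203, 0.030), k2=(0.204, 0.030), k3=(0.204, 0.030), k4=(0.205, 0.030); state += dt/6·(k1+2k2+2k3+k4)
t=0.020: state=(-0.466, -0.199)
t=0.040: state=(-0.462, -0.199)
t=0.060: state=(-0.458, -0.198)
continuing one RK4 step at a time; state shown every 50 steps (Δt=1):
t=1.000: state=(-0.176, -0.159)
t=2.000: state=(0.494, -0.080)
t=3.000: state=(1.513, 0.076)
t=4.000: state=(1.797, 0.283)
t=5.000: state=(1.749, 0.482)
t=6.000: state=(1.662, 0.662)
t=7.000: state=(1.567, 0.821)
t=8.000: state=(1.465, 0.961)
t=9.000: state=(1.354, 1.082)
t=10.000: state=(1.229, 1.184)
t=11.000: state=(1.078, 1.267)
t=12.000: state=(0.879, 1.329)
t=13.000: state=(0.565, 1.365)
t=14.000: state=(-0.099, 1.358)
t=15.000: state=(-1.462, 1.257)
t=16.000: state=(-1.969, 1.068)
t=17.000: state=(-1.942, 0.879)
t=18.000: state=(-1.879, 0.707)
t=18.660: state=(-1.837, 0.603)
largest grid value and its neighbours: v(4.060)=1.79783, v(4.080)=1.79786, v(4.100)=1.79780
parabola through these three points peaks at t≈4.076 with v≈1.79786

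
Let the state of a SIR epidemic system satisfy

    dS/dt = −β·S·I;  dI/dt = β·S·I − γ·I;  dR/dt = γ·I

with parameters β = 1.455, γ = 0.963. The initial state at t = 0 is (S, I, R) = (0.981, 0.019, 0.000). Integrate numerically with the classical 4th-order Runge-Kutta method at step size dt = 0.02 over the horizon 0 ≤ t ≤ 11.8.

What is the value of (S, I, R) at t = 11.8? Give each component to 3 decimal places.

(S, I, R) = (0.417, 0.017, 0.566)

t=0.000: state=(0.981, 0.019, 0.000)
step 1 (dt=0.02): k1=(-0.027, 0.009, 0.018), k2=(-0.027, 0.009, 0.018), k3=(-0.027, 0.009, 0.018), k4=(-0.027, 0.009, 0.018); state += dt/6·(k1+2k2+2k3+k4)
t=0.020: state=(0.980, 0.019, 0.000)
t=0.040: state=(0.980, 0.019, 0.001)
t=0.060: state=(0.979, 0.020, 0.001)
continuing one RK4 step at a time; state shown every 25 steps (Δt=0.5):
t=0.500: state=(0.966, 0.024, 0.010)
t=1.000: state=(0.947, 0.030, 0.023)
t=1.500: state=(0.925, 0.036, 0.039)
t=2.000: state=(0.899, 0.043, 0.058)
t=2.500: state=(0.868, 0.051, 0.081)
t=3.000: state=(0.835, 0.058, 0.107)
t=3.500: state=(0.798, 0.065, 0.137)
t=4.000: state=(0.759, 0.071, 0.170)
t=4.500: state=(0.720, 0.075, 0.205)
t=5.000: state=(0.681, 0.077, 0.242)
t=5.500: state=(0.643, 0.077, 0.279)
t=6.000: state=(0.608, 0.075, 0.316)
t=6.500: state=(0.577, 0.072, 0.352)
t=7.000: state=(0.548, 0.067, 0.385)
t=7.500: state=(0.523, 0.061, 0.416)
t=8.000: state=(0.502, 0.055, 0.443)
t=8.500: state=(0.484, 0.048, 0.468)
t=9.000: state=(0.468, 0.042, 0.490)
t=9.500: state=(0.455, 0.036, 0.509)
t=10.000: state=(0.444, 0.031, 0.525)
t=10.500: state=(0.435, 0.027, 0.539)
t=11.000: state=(0.427, 0.022, 0.551)
t=11.500: state=(0.421, 0.019, 0.561)
t=11.800: state=(0.417, 0.017, 0.566)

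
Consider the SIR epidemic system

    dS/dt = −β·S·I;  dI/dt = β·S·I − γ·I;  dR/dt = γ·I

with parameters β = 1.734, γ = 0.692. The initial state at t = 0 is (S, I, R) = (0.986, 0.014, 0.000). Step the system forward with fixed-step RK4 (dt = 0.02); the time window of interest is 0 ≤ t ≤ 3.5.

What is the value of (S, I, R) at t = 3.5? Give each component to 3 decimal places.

(S, I, R) = (0.575, 0.210, 0.215)

t=0.000: state=(0.986, 0.014, 0.000)
step 1 (dt=0.02): k1=(-0.024, 0.014, 0.010), k2=(-0.024, 0.014, 0.010), k3=(-0.024, 0.014, 0.010), k4=(-0.024, 0.015, 0.010); state += dt/6·(k1+2k2+2k3+k4)
t=0.020: state=(0.986, 0.014, 0.000)
t=0.040: state=(0.985, 0.015, 0.000)
t=0.060: state=(0.985, 0.015, 0.001)
continuing one RK4 step at a time; state shown every 10 steps (Δt=0.2):
t=0.200: state=(0.981, 0.017, 0.002)
t=0.400: state=(0.974, 0.021, 0.005)
t=0.600: state=(0.966, 0.026, 0.008)
t=0.800: state=(0.957, 0.031, 0.012)
t=1.000: state=(0.946, 0.038, 0.017)
t=1.200: state=(0.932, 0.045, 0.022)
t=1.400: state=(0.916, 0.054, 0.029)
t=1.600: state=(0.898, 0.065, 0.037)
t=1.800: state=(0.876, 0.077, 0.047)
t=2.000: state=(0.851, 0.090, 0.059)
t=2.200: state=(0.823, 0.105, 0.072)
t=2.400: state=(0.791, 0.121, 0.088)
t=2.600: state=(0.756, 0.138, 0.106)
t=2.800: state=(0.719, 0.155, 0.126)
t=3.000: state=(0.679, 0.172, 0.149)
t=3.200: state=(0.638, 0.188, 0.174)
t=3.400: state=(0.596, 0.203, 0.201)
t=3.500: state=(0.575, 0.210, 0.215)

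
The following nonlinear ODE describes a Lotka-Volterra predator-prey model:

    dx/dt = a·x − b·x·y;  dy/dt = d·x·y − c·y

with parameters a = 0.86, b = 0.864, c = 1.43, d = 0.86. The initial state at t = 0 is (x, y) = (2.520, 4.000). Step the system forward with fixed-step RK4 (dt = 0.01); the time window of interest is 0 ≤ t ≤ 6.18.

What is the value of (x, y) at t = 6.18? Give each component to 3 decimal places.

(x, y) = (4.930, 0.387)

t=0.000: state=(2.520, 4.000)
step 1 (dt=0.01): k1=(-6.542, 2.949), k2=(-6.489, 2.847), k3=(-6.488, 2.847), k4=(-6.434, 2.745); state += dt/6·(k1+2k2+2k3+k4)
t=0.010: state=(2.455, 4.028)
t=0.020: state=(2.391, 4.055)
t=0.030: state=(2.329, 4.079)
continuing one RK4 step at a time; state shown every 20 steps (Δt=0.2):
t=0.200: state=(1.458, 4.200)
t=0.400: state=(0.861, 3.830)
t=0.600: state=(0.554, 3.240)
t=0.800: state=(0.396, 2.638)
t=1.000: state=(0.313, 2.105)
t=1.200: state=(0.269, 1.662)
t=1.400: state=(0.247, 1.305)
t=1.600: state=(0.240, 1.022)
t=1.800: state=(0.244, 0.800)
t=2.000: state=(0.256, 0.628)
t=2.200: state=(0.277, 0.494)
t=2.400: state=(0.305, 0.390)
t=2.600: state=(0.341, 0.309)
t=2.800: state=(0.386, 0.247)
t=3.000: state=(0.441, 0.200)
t=3.200: state=(0.507, 0.163)
t=3.400: state=(0.587, 0.134)
t=3.600: state=(0.683, 0.112)
t=3.800: state=(0.797, 0.096)
t=4.000: state=(0.932, 0.084)
t=4.200: state=(1.092, 0.075)
t=4.400: state=(1.280, 0.069)
t=4.600: state=(1.503, 0.066)
t=4.800: state=(1.765, 0.065)
t=5.000: state=(2.073, 0.068)
t=5.200: state=(2.432, 0.075)
t=5.400: state=(2.848, 0.089)
t=5.600: state=(3.324, 0.114)
t=5.800: state=(3.858, 0.158)
t=6.000: state=(4.429, 0.242)
t=6.180: state=(4.930, 0.387)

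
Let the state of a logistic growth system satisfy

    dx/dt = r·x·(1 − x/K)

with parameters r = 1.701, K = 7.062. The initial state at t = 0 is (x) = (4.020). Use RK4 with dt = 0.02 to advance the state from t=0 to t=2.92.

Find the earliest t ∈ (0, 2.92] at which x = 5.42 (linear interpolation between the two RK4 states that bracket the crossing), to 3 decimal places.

t = 0.538

t=0.000: state=(4.020)
step 1 (dt=0.02): k1=(2.946), k2=(2.938), k3=(2.938), k4=(2.931); state += dt/6·(k1+2k2+2k3+k4)
t=0.020: state=(4.079)
t=0.040: state=(4.137)
t=0.060: state=(4.195)
continuing one RK4 step at a time; state shown every 5 steps (Δt=0.1):
t=0.100: state=(4.310)
t=0.200: state=(4.590)
t=0.300: state=(4.856)
t=0.400: state=(5.106)
t=0.500: state=(5.337)
t=0.520: state=(5.381)
next step: t=0.540: state=(5.424) — x has crossed 5.42
linear interpolation between t=0.520 (5.38075) and t=0.540 (5.42394) → t≈0.538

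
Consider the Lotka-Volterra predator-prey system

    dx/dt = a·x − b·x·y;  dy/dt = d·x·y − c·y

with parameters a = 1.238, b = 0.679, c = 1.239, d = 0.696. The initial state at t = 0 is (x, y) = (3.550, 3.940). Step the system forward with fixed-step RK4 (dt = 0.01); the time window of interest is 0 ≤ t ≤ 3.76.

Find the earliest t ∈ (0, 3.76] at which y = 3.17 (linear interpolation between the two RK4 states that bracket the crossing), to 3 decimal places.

t = 1.126

t=0.000: state=(3.550, 3.940)
step 1 (dt=0.01): k1=(-5.102, 4.853), k2=(-5.124, 4.813), k3=(-5.123, 4.812), k4=(-5.143, 4.770); state += dt/6·(k1+2k2+2k3+k4)
t=0.010: state=(3.499, 3.988)
t=0.020: state=(3.447, 4.035)
t=0.030: state=(3.395, 4.082)
continuing one RK4 step at a time; state shown every 20 steps (Δt=0.2):
t=0.200: state=(2.517, 4.689)
t=0.400: state=(1.673, 4.882)
t=0.600: state=(1.120, 4.614)
t=0.800: state=(0.792, 4.105)
t=1.000: state=(0.604, 3.527)
t=1.120: state=(0.534, 3.187)
next step: t=1.130: state=(0.529, 3.160) — y has crossed 3.17
linear interpolation between t=1.120 (3.18713) and t=1.130 (3.15954) → t≈1.126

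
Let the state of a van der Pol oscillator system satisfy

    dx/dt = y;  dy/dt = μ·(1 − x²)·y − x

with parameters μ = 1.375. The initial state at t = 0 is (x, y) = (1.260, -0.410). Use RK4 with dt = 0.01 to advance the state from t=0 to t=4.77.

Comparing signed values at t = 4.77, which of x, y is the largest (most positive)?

largest component: y

t=0.000: state=(1.260, -0.410)
step 1 (dt=0.01): k1=(-0.410, -0.929), k2=(-0.415, -0.926), k3=(-0.415, -0.926), k4=(-0.419, -0.923); state += dt/6·(k1+2k2+2k3+k4)
t=0.010: state=(1.256, -0.419)
t=0.020: state=(1.252, -0.428)
t=0.030: state=(1.247, -0.438)
continuing one RK4 step at a time; state shown every 20 steps (Δt=0.2):
t=0.200: state=(1.160, -0.589)
t=0.400: state=(1.024, -0.771)
t=0.600: state=(0.849, -0.988)
t=0.800: state=(0.624, -1.277)
t=1.000: state=(0.331, -1.682)
t=1.200: state=(-0.059, -2.230)
t=1.400: state=(-0.563, -2.781)
t=1.600: state=(-1.136, -2.809)
t=1.800: state=(-1.621, -1.916)
t=2.000: state=(-1.888, -0.796)
t=2.200: state=(-1.970, -0.101)
t=2.400: state=(-1.953, 0.226)
t=2.600: state=(-1.891, 0.380)
t=2.800: state=(-1.806, 0.467)
t=3.000: state=(-1.706, 0.532)
t=3.200: state=(-1.593, 0.595)
t=3.400: state=(-1.467, 0.669)
t=3.600: state=(-1.325, 0.762)
t=3.800: state=(-1.160, 0.887)
t=4.000: state=(-0.966, 1.065)
t=4.200: state=(-0.729, 1.326)
t=4.400: state=(-0.427, 1.716)
t=4.600: state=(-0.031, 2.272)
t=4.770: state=(0.401, 2.807)
compare at T: x=0.401, y=2.807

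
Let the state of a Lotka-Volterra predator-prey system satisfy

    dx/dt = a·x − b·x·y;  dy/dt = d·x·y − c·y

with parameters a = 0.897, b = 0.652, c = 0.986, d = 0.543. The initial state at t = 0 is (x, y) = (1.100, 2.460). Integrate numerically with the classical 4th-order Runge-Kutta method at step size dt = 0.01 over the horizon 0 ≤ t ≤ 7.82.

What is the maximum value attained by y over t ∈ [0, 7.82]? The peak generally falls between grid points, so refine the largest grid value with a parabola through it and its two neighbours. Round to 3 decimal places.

max y = 2.800

t=0.000: state=(1.100, 2.460)
step 1 (dt=0.01): k1=(-0.778, -0.956), k2=(-0.771, -0.960), k3=(-0.771, -0.959), k4=(-0.765, -0.963); state += dt/6·(k1+2k2+2k3+k4)
t=0.010: state=(1.092, 2.450)
t=0.020: state=(1.085, 2.441)
t=0.030: state=(1.077, 2.431)
continuing one RK4 step at a time; state shown every 50 steps (Δt=0.5):
t=0.500: state=(0.839, 1.945)
t=1.000: state=(0.755, 1.471)
t=1.500: state=(0.780, 1.104)
t=2.000: state=(0.891, 0.844)
t=2.500: state=(1.092, 0.674)
t=3.000: state=(1.398, 0.575)
t=3.500: state=(1.827, 0.543)
t=4.000: state=(2.386, 0.586)
t=4.500: state=(3.020, 0.745)
t=5.000: state=(3.519, 1.114)
t=5.500: state=(3.462, 1.786)
t=6.000: state=(2.664, 2.538)
t=6.500: state=(1.717, 2.795)
t=7.000: state=(1.124, 2.489)
t=7.500: state=(0.849, 1.976)
t=7.820: state=(0.775, 1.659)
largest grid value and its neighbours: y(6.430)=2.79977, y(6.440)=2.79989, y(6.450)=2.79975
parabola through these three points peaks at t≈6.440 with y≈2.79989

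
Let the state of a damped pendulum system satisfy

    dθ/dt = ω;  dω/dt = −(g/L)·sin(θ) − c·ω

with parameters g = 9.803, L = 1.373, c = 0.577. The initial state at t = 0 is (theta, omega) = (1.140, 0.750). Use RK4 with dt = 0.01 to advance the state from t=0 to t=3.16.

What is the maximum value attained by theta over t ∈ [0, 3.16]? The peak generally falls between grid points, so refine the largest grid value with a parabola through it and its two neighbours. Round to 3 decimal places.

t=0.000: state=(1.140, 0.750)
step 1 (dt=0.01): k1=(0.750, -6.920), k2=(0.715, -6.911), k3=(0.715, -6.911), k4=(0.681, -6.902); state += dt/6·(k1+2k2+2k3+k4)
t=0.010: state=(1.147, 0.681)
t=0.020: state=(1.154, 0.612)
t=0.030: state=(1.159, 0.543)
continuing one RK4 step at a time; state shown every 20 steps (Δt=0.2):
t=0.200: state=(1.155, -0.573)
t=0.400: state=(0.925, -1.682)
t=0.600: state=(0.509, -2.387)
t=0.800: state=(0.012, -2.466)
t=1.000: state=(-0.433, -1.900)
t=1.200: state=(-0.721, -0.938)
t=1.400: state=(-0.803, 0.113)
t=1.600: state=(-0.685, 1.027)
t=1.800: state=(-0.413, 1.626)
t=2.000: state=(-0.066, 1.765)
t=2.200: state=(0.261, 1.430)
t=2.400: state=(0.484, 0.768)
t=2.600: state=(0.561, -0.005)
t=2.800: state=(0.488, -0.692)
t=3.000: state=(0.300, -1.141)
t=3.160: state=(0.105, -1.259)
largest grid value and its neighbours: theta(0.100)=1.18078, theta(0.110)=1.18115, theta(0.120)=1.18086
parabola through these three points peaks at t≈0.111 with theta≈1.18115

max theta = 1.181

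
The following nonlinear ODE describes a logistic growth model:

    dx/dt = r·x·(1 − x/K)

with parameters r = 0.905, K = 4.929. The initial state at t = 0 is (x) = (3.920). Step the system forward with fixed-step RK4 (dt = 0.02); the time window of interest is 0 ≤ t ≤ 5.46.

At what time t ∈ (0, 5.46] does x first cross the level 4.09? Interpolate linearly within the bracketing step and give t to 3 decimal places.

t = 0.251

t=0.000: state=(3.920)
step 1 (dt=0.02): k1=(0.726), k2=(0.722), k3=(0.722), k4=(0.718); state += dt/6·(k1+2k2+2k3+k4)
t=0.020: state=(3.934)
t=0.040: state=(3.949)
t=0.060: state=(3.963)
continuing one RK4 step at a time; state shown every 10 steps (Δt=0.2):
t=0.200: state=(4.058)
t=0.240: state=(4.083)
next step: t=0.260: state=(4.096) — x has crossed 4.09
linear interpolation between t=0.240 (4.08318) and t=0.260 (4.09579) → t≈0.251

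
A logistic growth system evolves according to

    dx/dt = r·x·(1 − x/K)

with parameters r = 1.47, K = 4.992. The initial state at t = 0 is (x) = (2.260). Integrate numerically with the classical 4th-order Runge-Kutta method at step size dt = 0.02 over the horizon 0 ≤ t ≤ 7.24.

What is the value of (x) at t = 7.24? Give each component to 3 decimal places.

t=0.000: state=(2.260)
step 1 (dt=0.02): k1=(1.818), k2=(1.821), k3=(1.821), k4=(1.823); state += dt/6·(k1+2k2+2k3+k4)
t=0.020: state=(2.296)
t=0.040: state=(2.333)
t=0.060: state=(2.369)
continuing one RK4 step at a time; state shown every 25 steps (Δt=0.5):
t=0.500: state=(3.160)
t=1.000: state=(3.906)
t=1.500: state=(4.405)
t=2.000: state=(4.692)
t=2.500: state=(4.844)
t=3.000: state=(4.920)
t=3.500: state=(4.957)
t=4.000: state=(4.975)
t=4.500: state=(4.984)
t=5.000: state=(4.988)
t=5.500: state=(4.990)
t=6.000: state=(4.991)
t=6.500: state=(4.992)
t=7.000: state=(4.992)
t=7.240: state=(4.992)

(x) = (4.992)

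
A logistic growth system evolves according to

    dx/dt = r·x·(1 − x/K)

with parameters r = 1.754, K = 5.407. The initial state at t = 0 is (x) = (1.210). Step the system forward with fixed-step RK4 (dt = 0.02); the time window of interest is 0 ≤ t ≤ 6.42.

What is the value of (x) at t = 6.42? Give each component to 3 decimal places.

t=0.000: state=(1.210)
step 1 (dt=0.02): k1=(1.647), k2=(1.663), k3=(1.663), k4=(1.679); state += dt/6·(k1+2k2+2k3+k4)
t=0.020: state=(1.243)
t=0.040: state=(1.277)
t=0.060: state=(1.312)
continuing one RK4 step at a time; state shown every 25 steps (Δt=0.5):
t=0.500: state=(2.213)
t=1.000: state=(3.379)
t=1.500: state=(4.326)
t=2.000: state=(4.898)
t=2.500: state=(5.183)
t=3.000: state=(5.311)
t=3.500: state=(5.367)
t=4.000: state=(5.390)
t=4.500: state=(5.400)
t=5.000: state=(5.404)
t=5.500: state=(5.406)
t=6.000: state=(5.406)
t=6.420: state=(5.407)

(x) = (5.407)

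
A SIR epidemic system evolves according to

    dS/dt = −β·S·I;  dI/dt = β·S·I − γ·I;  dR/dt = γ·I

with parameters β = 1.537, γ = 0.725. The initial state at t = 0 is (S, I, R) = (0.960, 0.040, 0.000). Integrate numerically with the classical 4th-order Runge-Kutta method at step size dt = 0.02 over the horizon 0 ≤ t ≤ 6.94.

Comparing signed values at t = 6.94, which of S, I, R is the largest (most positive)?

t=0.000: state=(0.960, 0.040, 0.000)
step 1 (dt=0.02): k1=(-0.059, 0.030, 0.029), k2=(-0.059, 0.030, 0.029), k3=(-0.059, 0.030, 0.029), k4=(-0.060, 0.030, 0.029); state += dt/6·(k1+2k2+2k3+k4)
t=0.020: state=(0.959, 0.041, 0.001)
t=0.040: state=(0.958, 0.041, 0.001)
t=0.060: state=(0.956, 0.042, 0.002)
continuing one RK4 step at a time; state shown every 25 steps (Δt=0.5):
t=0.500: state=(0.925, 0.057, 0.018)
t=1.000: state=(0.878, 0.080, 0.042)
t=1.500: state=(0.817, 0.107, 0.076)
t=2.000: state=(0.744, 0.136, 0.120)
t=2.500: state=(0.664, 0.162, 0.174)
t=3.000: state=(0.581, 0.182, 0.237)
t=3.500: state=(0.503, 0.192, 0.305)
t=4.000: state=(0.434, 0.191, 0.375)
t=4.500: state=(0.376, 0.182, 0.443)
t=5.000: state=(0.329, 0.166, 0.506)
t=5.500: state=(0.291, 0.146, 0.562)
t=6.000: state=(0.262, 0.126, 0.612)
t=6.500: state=(0.240, 0.106, 0.654)
t=6.940: state=(0.225, 0.090, 0.685)
compare at T: S=0.225, I=0.090, R=0.685

largest component: R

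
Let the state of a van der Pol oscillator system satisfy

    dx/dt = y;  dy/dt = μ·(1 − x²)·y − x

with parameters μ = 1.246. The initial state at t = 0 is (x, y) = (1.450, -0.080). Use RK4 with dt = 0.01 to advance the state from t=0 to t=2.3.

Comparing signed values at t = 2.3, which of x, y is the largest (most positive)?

largest component: y

t=0.000: state=(1.450, -0.080)
step 1 (dt=0.01): k1=(-0.080, -1.340), k2=(-0.087, -1.331), k3=(-0.087, -1.331), k4=(-0.093, -1.321); state += dt/6·(k1+2k2+2k3+k4)
t=0.010: state=(1.449, -0.093)
t=0.020: state=(1.448, -0.106)
t=0.030: state=(1.447, -0.119)
continuing one RK4 step at a time; state shown every 10 steps (Δt=0.1):
t=0.100: state=(1.436, -0.205)
t=0.200: state=(1.410, -0.314)
t=0.300: state=(1.373, -0.411)
t=0.400: state=(1.328, -0.499)
t=0.500: state=(1.274, -0.583)
t=0.600: state=(1.211, -0.665)
t=0.700: state=(1.140, -0.749)
t=0.800: state=(1.061, -0.838)
t=0.900: state=(0.973, -0.936)
t=1.000: state=(0.874, -1.046)
t=1.100: state=(0.763, -1.174)
t=1.200: state=(0.638, -1.323)
t=1.300: state=(0.497, -1.498)
t=1.400: state=(0.337, -1.704)
t=1.500: state=(0.155, -1.942)
t=1.600: state=(-0.052, -2.204)
t=1.700: state=(-0.285, -2.469)
t=1.800: state=(-0.544, -2.692)
t=1.900: state=(-0.820, -2.806)
t=2.000: state=(-1.099, -2.735)
t=2.100: state=(-1.360, -2.444)
t=2.200: state=(-1.582, -1.973)
t=2.300: state=(-1.752, -1.429)
compare at T: x=-1.752, y=-1.429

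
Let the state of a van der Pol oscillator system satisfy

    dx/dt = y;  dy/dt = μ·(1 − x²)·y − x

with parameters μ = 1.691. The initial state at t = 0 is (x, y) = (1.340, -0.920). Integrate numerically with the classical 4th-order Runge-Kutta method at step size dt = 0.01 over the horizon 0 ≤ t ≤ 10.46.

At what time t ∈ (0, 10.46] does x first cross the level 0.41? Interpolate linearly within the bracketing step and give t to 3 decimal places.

t=0.000: state=(1.340, -0.920)
step 1 (dt=0.01): k1=(-0.920, -0.102), k2=(-0.921, -0.116), k3=(-0.921, -0.116), k4=(-0.921, -0.130); state += dt/6·(k1+2k2+2k3+k4)
t=0.010: state=(1.331, -0.921)
t=0.020: state=(1.322, -0.923)
t=0.030: state=(1.312, -0.924)
continuing one RK4 step at a time; state shown every 50 steps (Δt=0.5):
t=0.500: state=(0.813, -1.304)
t=0.750: state=(0.425, -1.857)
next step: t=0.760: state=(0.407, -1.888) — x has crossed 0.41
linear interpolation between t=0.750 (0.42548) and t=0.760 (0.40676) → t≈0.758

t = 0.758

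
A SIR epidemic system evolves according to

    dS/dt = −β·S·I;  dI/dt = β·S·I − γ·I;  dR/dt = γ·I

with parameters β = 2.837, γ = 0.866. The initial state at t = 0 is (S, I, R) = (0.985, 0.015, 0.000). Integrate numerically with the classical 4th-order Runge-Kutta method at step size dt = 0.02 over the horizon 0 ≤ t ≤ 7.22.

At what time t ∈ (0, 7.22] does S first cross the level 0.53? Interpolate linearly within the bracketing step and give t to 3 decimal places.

t = 1.958

t=0.000: state=(0.985, 0.015, 0.000)
step 1 (dt=0.02): k1=(-0.042, 0.029, 0.013), k2=(-0.043, 0.029, 0.013), k3=(-0.043, 0.029, 0.013), k4=(-0.044, 0.030, 0.014); state += dt/6·(k1+2k2+2k3+k4)
t=0.020: state=(0.984, 0.016, 0.000)
t=0.040: state=(0.983, 0.016, 0.001)
t=0.060: state=(0.982, 0.017, 0.001)
continuing one RK4 step at a time; state shown every 25 steps (Δt=0.5):
t=0.500: state=(0.951, 0.039, 0.011)
t=1.000: state=(0.871, 0.092, 0.038)
t=1.500: state=(0.719, 0.185, 0.096)
t=1.940: state=(0.538, 0.278, 0.185)
next step: t=1.960: state=(0.529, 0.281, 0.190) — S has crossed 0.53
linear interpolation between t=1.940 (0.53755) and t=1.960 (0.52910) → t≈1.958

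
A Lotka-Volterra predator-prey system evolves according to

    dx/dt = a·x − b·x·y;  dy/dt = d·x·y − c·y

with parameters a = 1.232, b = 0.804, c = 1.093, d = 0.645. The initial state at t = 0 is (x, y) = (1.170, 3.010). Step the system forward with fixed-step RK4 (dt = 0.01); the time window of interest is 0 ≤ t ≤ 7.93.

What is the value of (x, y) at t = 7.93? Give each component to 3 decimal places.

t=0.000: state=(1.170, 3.010)
step 1 (dt=0.01): k1=(-1.390, -1.018), k2=(-1.377, -1.030), k3=(-1.377, -1.030), k4=(-1.364, -1.042); state += dt/6·(k1+2k2+2k3+k4)
t=0.010: state=(1.156, 3.000)
t=0.020: state=(1.143, 2.989)
t=0.030: state=(1.129, 2.978)
continuing one RK4 step at a time; state shown every 50 steps (Δt=0.5):
t=0.500: state=(0.734, 2.340)
t=1.000: state=(0.609, 1.674)
t=1.500: state=(0.640, 1.181)
t=2.000: state=(0.790, 0.858)
t=2.500: state=(1.080, 0.669)
t=3.000: state=(1.559, 0.589)
t=3.500: state=(2.270, 0.629)
t=4.000: state=(3.139, 0.870)
t=4.500: state=(3.651, 1.540)
t=5.000: state=(2.912, 2.666)
t=5.500: state=(1.603, 3.170)
t=6.000: state=(0.894, 2.699)
t=6.500: state=(0.646, 1.987)
t=7.000: state=(0.609, 1.403)
t=7.500: state=(0.700, 1.000)
t=7.930: state=(0.877, 0.776)

(x, y) = (0.877, 0.776)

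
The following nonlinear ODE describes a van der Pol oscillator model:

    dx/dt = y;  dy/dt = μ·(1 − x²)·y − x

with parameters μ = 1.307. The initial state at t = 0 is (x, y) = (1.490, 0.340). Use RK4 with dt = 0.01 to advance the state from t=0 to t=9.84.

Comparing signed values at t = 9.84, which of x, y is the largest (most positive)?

t=0.000: state=(1.490, 0.340)
step 1 (dt=0.01): k1=(0.340, -2.032), k2=(0.330, -2.020), k3=(0.330, -2.020), k4=(0.320, -2.007); state += dt/6·(k1+2k2+2k3+k4)
t=0.010: state=(1.493, 0.320)
t=0.020: state=(1.496, 0.300)
t=0.030: state=(1.499, 0.280)
continuing one RK4 step at a time; state shown every 50 steps (Δt=0.5):
t=0.500: state=(1.460, -0.365)
t=1.000: state=(1.177, -0.757)
t=1.500: state=(0.676, -1.311)
t=2.000: state=(-0.248, -2.510)
t=2.500: state=(-1.592, -2.047)
t=3.000: state=(-1.991, 0.052)
t=3.500: state=(-1.833, 0.469)
t=4.000: state=(-1.556, 0.639)
t=4.500: state=(-1.180, 0.894)
t=5.000: state=(-0.609, 1.483)
t=5.500: state=(0.436, 2.784)
t=6.000: state=(1.753, 1.622)
t=6.500: state=(2.002, -0.178)
t=7.000: state=(1.816, -0.494)
t=7.500: state=(1.529, -0.657)
t=8.000: state=(1.141, -0.927)
t=8.500: state=(0.543, -1.565)
t=9.000: state=(-0.557, -2.883)
t=9.500: state=(-1.817, -1.362)
t=9.840: state=(-2.013, -0.017)
compare at T: x=-2.013, y=-0.017

largest component: y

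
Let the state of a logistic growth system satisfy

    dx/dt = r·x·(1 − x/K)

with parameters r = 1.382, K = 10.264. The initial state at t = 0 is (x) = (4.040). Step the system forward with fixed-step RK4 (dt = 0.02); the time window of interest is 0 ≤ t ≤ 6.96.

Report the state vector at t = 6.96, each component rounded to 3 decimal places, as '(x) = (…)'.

t=0.000: state=(4.040)
step 1 (dt=0.02): k1=(3.386), k2=(3.395), k3=(3.395), k4=(3.405); state += dt/6·(k1+2k2+2k3+k4)
t=0.020: state=(4.108)
t=0.040: state=(4.176)
t=0.060: state=(4.245)
continuing one RK4 step at a time; state shown every 25 steps (Δt=0.5):
t=0.500: state=(5.792)
t=1.000: state=(7.401)
t=1.500: state=(8.598)
t=2.000: state=(9.355)
t=2.500: state=(9.788)
t=3.000: state=(10.020)
t=3.500: state=(10.140)
t=4.000: state=(10.202)
t=4.500: state=(10.233)
t=5.000: state=(10.248)
t=5.500: state=(10.256)
t=6.000: state=(10.260)
t=6.500: state=(10.262)
t=6.960: state=(10.263)

(x) = (10.263)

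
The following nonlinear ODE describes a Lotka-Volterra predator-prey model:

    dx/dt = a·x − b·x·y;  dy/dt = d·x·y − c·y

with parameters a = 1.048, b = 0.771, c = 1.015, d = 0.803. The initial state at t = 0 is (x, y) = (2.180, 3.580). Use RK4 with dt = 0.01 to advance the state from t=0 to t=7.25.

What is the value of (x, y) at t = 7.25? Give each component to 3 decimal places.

(x, y) = (1.321, 3.948)

t=0.000: state=(2.180, 3.580)
step 1 (dt=0.01): k1=(-3.733, 2.633), k2=(-3.723, 2.589), k3=(-3.722, 2.589), k4=(-3.712, 2.544); state += dt/6·(k1+2k2+2k3+k4)
t=0.010: state=(2.143, 3.606)
t=0.020: state=(2.106, 3.631)
t=0.030: state=(2.069, 3.655)
continuing one RK4 step at a time; state shown every 25 steps (Δt=0.25):
t=0.250: state=(1.359, 3.945)
t=0.500: state=(0.832, 3.795)
t=0.750: state=(0.541, 3.370)
t=1.000: state=(0.385, 2.864)
t=1.250: state=(0.302, 2.379)
t=1.500: state=(0.259, 1.952)
t=1.750: state=(0.239, 1.592)
t=2.000: state=(0.236, 1.295)
t=2.250: state=(0.245, 1.054)
t=2.500: state=(0.264, 0.861)
t=2.750: state=(0.296, 0.706)
t=3.000: state=(0.339, 0.584)
t=3.250: state=(0.398, 0.488)
t=3.500: state=(0.474, 0.413)
t=3.750: state=(0.573, 0.356)
t=4.000: state=(0.698, 0.313)
t=4.250: state=(0.856, 0.284)
t=4.500: state=(1.055, 0.267)
t=4.750: state=(1.304, 0.262)
t=5.000: state=(1.610, 0.272)
t=5.250: state=(1.980, 0.302)
t=5.500: state=(2.414, 0.364)
t=5.750: state=(2.895, 0.481)
t=6.000: state=(3.365, 0.701)
t=6.250: state=(3.687, 1.108)
t=6.500: state=(3.637, 1.808)
t=6.750: state=(3.047, 2.768)
t=7.000: state=(2.127, 3.616)
t=7.250: state=(1.321, 3.948)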